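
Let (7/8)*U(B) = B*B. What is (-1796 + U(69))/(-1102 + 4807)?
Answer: 25516/25935 ≈ 0.98384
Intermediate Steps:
U(B) = 8*B²/7 (U(B) = 8*(B*B)/7 = 8*B²/7)
(-1796 + U(69))/(-1102 + 4807) = (-1796 + (8/7)*69²)/(-1102 + 4807) = (-1796 + (8/7)*4761)/3705 = (-1796 + 38088/7)*(1/3705) = (25516/7)*(1/3705) = 25516/25935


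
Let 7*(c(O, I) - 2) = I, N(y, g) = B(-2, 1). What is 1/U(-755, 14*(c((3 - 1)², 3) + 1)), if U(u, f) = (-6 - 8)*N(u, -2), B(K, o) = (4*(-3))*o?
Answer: 1/168 ≈ 0.0059524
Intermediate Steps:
B(K, o) = -12*o
N(y, g) = -12 (N(y, g) = -12*1 = -12)
c(O, I) = 2 + I/7
U(u, f) = 168 (U(u, f) = (-6 - 8)*(-12) = -14*(-12) = 168)
1/U(-755, 14*(c((3 - 1)², 3) + 1)) = 1/168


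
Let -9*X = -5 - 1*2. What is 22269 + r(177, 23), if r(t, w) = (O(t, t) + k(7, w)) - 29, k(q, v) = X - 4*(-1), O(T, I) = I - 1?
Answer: 201787/9 ≈ 22421.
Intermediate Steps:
X = 7/9 (X = -(-5 - 1*2)/9 = -(-5 - 2)/9 = -1/9*(-7) = 7/9 ≈ 0.77778)
O(T, I) = -1 + I
k(q, v) = 43/9 (k(q, v) = 7/9 - 4*(-1) = 7/9 + 4 = 43/9)
r(t, w) = -227/9 + t (r(t, w) = ((-1 + t) + 43/9) - 29 = (34/9 + t) - 29 = -227/9 + t)
22269 + r(177, 23) = 22269 + (-227/9 + 177) = 22269 + 1366/9 = 201787/9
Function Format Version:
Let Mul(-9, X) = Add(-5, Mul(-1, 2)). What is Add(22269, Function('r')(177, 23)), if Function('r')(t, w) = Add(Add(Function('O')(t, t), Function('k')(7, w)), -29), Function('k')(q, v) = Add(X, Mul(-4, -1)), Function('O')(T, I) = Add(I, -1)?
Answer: Rational(201787, 9) ≈ 22421.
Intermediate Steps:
X = Rational(7, 9) (X = Mul(Rational(-1, 9), Add(-5, Mul(-1, 2))) = Mul(Rational(-1, 9), Add(-5, -2)) = Mul(Rational(-1, 9), -7) = Rational(7, 9) ≈ 0.77778)
Function('O')(T, I) = Add(-1, I)
Function('k')(q, v) = Rational(43, 9) (Function('k')(q, v) = Add(Rational(7, 9), Mul(-4, -1)) = Add(Rational(7, 9), 4) = Rational(43, 9))
Function('r')(t, w) = Add(Rational(-227, 9), t) (Function('r')(t, w) = Add(Add(Add(-1, t), Rational(43, 9)), -29) = Add(Add(Rational(34, 9), t), -29) = Add(Rational(-227, 9), t))
Add(22269, Function('r')(177, 23)) = Add(22269, Add(Rational(-227, 9), 177)) = Add(22269, Rational(1366, 9)) = Rational(201787, 9)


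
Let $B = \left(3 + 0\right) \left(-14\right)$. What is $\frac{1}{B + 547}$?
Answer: $\frac{1}{505} \approx 0.0019802$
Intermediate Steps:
$B = -42$ ($B = 3 \left(-14\right) = -42$)
$\frac{1}{B + 547} = \frac{1}{-42 + 547} = \frac{1}{505}$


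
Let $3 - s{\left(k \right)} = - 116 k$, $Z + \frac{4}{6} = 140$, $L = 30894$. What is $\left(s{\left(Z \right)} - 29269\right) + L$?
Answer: $\frac{53372}{3} \approx 17791.0$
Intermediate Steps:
$Z = \frac{418}{3}$ ($Z = - \frac{2}{3} + 140 = \frac{418}{3} \approx 139.33$)
$s{\left(k \right)} = 3 + 116 k$ ($s{\left(k \right)} = 3 - - 116 k = 3 + 116 k$)
$\left(s{\left(Z \right)} - 29269\right) + L = \left(\left(3 + 116 \cdot \frac{418}{3}\right) - 29269\right) + 30894 = \left(\left(3 + \frac{48488}{3}\right) - 29269\right) + 30894 = \left(\frac{48497}{3} - 29269\right) + 30894 = - \frac{39310}{3} + 30894 = \frac{53372}{3}$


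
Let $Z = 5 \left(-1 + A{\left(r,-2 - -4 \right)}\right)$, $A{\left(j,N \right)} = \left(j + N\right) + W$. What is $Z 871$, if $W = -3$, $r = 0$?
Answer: $-8710$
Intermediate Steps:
$A{\left(j,N \right)} = -3 + N + j$ ($A{\left(j,N \right)} = \left(j + N\right) - 3 = \left(N + j\right) - 3 = -3 + N + j$)
$Z = -10$ ($Z = 5 \left(-1 - 1\right) = 5 \left(-2\right) = -10$)
$Z 871 = \left(-10\right) 871 = -8710$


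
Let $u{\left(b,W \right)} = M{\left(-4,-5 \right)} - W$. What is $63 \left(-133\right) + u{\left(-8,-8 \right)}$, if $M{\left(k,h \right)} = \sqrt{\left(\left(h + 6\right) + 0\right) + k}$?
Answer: $-8371 + i \sqrt{3} \approx -8371.0 + 1.732 i$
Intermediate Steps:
$M{\left(k,h \right)} = \sqrt{6 + h + k}$ ($M{\left(k,h \right)} = \sqrt{\left(\left(6 + h\right) + 0\right) + k} = \sqrt{\left(6 + h\right) + k} = \sqrt{6 + h + k}$)
$u{\left(b,W \right)} = - W + i \sqrt{3}$ ($u{\left(b,W \right)} = \sqrt{6 - 5 - 4} - W = \sqrt{-3} - W = i \sqrt{3} - W = - W + i \sqrt{3}$)
$63 \left(-133\right) + u{\left(-8,-8 \right)} = 63 \left(-133\right) + \left(\left(-1\right) \left(-8\right) + i \sqrt{3}\right) = -8379 + \left(8 + i \sqrt{3}\right) = -8371 + i \sqrt{3}$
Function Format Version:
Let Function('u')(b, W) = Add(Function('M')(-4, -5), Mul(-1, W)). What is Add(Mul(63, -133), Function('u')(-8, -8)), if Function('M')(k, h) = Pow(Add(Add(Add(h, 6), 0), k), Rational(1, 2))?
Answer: Add(-8371, Mul(I, Pow(3, Rational(1, 2)))) ≈ Add(-8371.0, Mul(1.7320, I))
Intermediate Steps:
Function('M')(k, h) = Pow(Add(6, h, k), Rational(1, 2)) (Function('M')(k, h) = Pow(Add(Add(Add(6, h), 0), k), Rational(1, 2)) = Pow(Add(Add(6, h), k), Rational(1, 2)) = Pow(Add(6, h, k), Rational(1, 2)))
Function('u')(b, W) = Add(Mul(-1, W), Mul(I, Pow(3, Rational(1, 2)))) (Function('u')(b, W) = Add(Pow(Add(6, -5, -4), Rational(1, 2)), Mul(-1, W)) = Add(Pow(-3, Rational(1, 2)), Mul(-1, W)) = Add(Mul(I, Pow(3, Rational(1, 2))), Mul(-1, W)) = Add(Mul(-1, W), Mul(I, Pow(3, Rational(1, 2)))))
Add(Mul(63, -133), Function('u')(-8, -8)) = Add(Mul(63, -133), Add(Mul(-1, -8), Mul(I, Pow(3, Rational(1, 2))))) = Add(-8379, Add(8, Mul(I, Pow(3, Rational(1, 2))))) = Add(-8371, Mul(I, Pow(3, Rational(1, 2))))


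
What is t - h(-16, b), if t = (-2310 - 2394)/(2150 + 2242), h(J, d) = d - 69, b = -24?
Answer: 16823/183 ≈ 91.929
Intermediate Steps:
h(J, d) = -69 + d
t = -196/183 (t = -4704/4392 = -4704*1/4392 = -196/183 ≈ -1.0710)
t - h(-16, b) = -196/183 - (-69 - 24) = -196/183 - 1*(-93) = -196/183 + 93 = 16823/183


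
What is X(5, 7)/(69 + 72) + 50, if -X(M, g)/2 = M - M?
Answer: 50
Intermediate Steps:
X(M, g) = 0 (X(M, g) = -2*(M - M) = -2*0 = 0)
X(5, 7)/(69 + 72) + 50 = 0/(69 + 72) + 50 = 0/141 + 50 = 0*(1/141) + 50 = 0 + 50 = 50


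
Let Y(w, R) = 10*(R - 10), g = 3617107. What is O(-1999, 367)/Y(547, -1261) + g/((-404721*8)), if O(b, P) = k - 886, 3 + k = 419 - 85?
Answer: -4417646873/4115203128 ≈ -1.0735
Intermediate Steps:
k = 331 (k = -3 + (419 - 85) = -3 + 334 = 331)
Y(w, R) = -100 + 10*R (Y(w, R) = 10*(-10 + R) = -100 + 10*R)
O(b, P) = -555 (O(b, P) = 331 - 886 = -555)
O(-1999, 367)/Y(547, -1261) + g/((-404721*8)) = -555/(-100 + 10*(-1261)) + 3617107/((-404721*8)) = -555/(-100 - 12610) + 3617107/(-3237768) = -555/(-12710) + 3617107*(-1/3237768) = -555*(-1/12710) - 3617107/3237768 = 111/2542 - 3617107/3237768 = -4417646873/4115203128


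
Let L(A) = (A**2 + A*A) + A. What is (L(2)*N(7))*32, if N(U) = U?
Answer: 2240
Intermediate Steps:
L(A) = A + 2*A**2 (L(A) = (A**2 + A**2) + A = 2*A**2 + A = A + 2*A**2)
(L(2)*N(7))*32 = ((2*(1 + 2*2))*7)*32 = ((2*(1 + 4))*7)*32 = ((2*5)*7)*32 = (10*7)*32 = 70*32 = 2240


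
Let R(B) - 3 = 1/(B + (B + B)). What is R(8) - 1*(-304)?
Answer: 7369/24 ≈ 307.04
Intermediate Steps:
R(B) = 3 + 1/(3*B) (R(B) = 3 + 1/(B + (B + B)) = 3 + 1/(B + 2*B) = 3 + 1/(3*B))
R(8) - 1*(-304) = (3 + (⅓)/8) - 1*(-304) = (3 + (⅓)*(⅛)) + 304 = (3 + 1/24) + 304 = 73/24 + 304 = 7369/24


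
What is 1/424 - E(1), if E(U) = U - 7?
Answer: 2545/424 ≈ 6.0024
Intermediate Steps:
E(U) = -7 + U
1/424 - E(1) = 1/424 - (-7 + 1) = 1/424 - 1*(-6) = 1/424 + 6 = 2545/424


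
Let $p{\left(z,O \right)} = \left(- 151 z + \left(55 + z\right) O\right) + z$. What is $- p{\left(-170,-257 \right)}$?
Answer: $-55055$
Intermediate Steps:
$p{\left(z,O \right)} = - 150 z + O \left(55 + z\right)$ ($p{\left(z,O \right)} = \left(- 151 z + O \left(55 + z\right)\right) + z = - 150 z + O \left(55 + z\right)$)
$- p{\left(-170,-257 \right)} = - (\left(-150\right) \left(-170\right) + 55 \left(-257\right) - -43690) = - (25500 - 14135 + 43690) = \left(-1\right) 55055 = -55055$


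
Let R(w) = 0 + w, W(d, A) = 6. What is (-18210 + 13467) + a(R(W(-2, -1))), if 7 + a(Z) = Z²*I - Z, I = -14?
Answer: -5260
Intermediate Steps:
R(w) = w
a(Z) = -7 - Z - 14*Z² (a(Z) = -7 + (Z²*(-14) - Z) = -7 + (-14*Z² - Z) = -7 + (-Z - 14*Z²) = -7 - Z - 14*Z²)
(-18210 + 13467) + a(R(W(-2, -1))) = (-18210 + 13467) + (-7 - 1*6 - 14*6²) = -4743 + (-7 - 6 - 14*36) = -4743 + (-7 - 6 - 504) = -4743 - 517 = -5260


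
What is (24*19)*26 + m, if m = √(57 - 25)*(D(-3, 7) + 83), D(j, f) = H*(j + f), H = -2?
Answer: 11856 + 300*√2 ≈ 12280.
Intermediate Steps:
D(j, f) = -2*f - 2*j (D(j, f) = -2*(j + f) = -2*(f + j) = -2*f - 2*j)
m = 300*√2 (m = √(57 - 25)*((-2*7 - 2*(-3)) + 83) = √32*((-14 + 6) + 83) = (4*√2)*(-8 + 83) = (4*√2)*75 = 300*√2 ≈ 424.26)
(24*19)*26 + m = (24*19)*26 + 300*√2 = 456*26 + 300*√2 = 11856 + 300*√2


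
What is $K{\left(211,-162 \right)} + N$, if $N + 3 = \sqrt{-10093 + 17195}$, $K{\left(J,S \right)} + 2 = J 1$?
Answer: $206 + \sqrt{7102} \approx 290.27$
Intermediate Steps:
$K{\left(J,S \right)} = -2 + J$ ($K{\left(J,S \right)} = -2 + J 1 = -2 + J$)
$N = -3 + \sqrt{7102}$ ($N = -3 + \sqrt{-10093 + 17195} = -3 + \sqrt{7102} \approx 81.273$)
$K{\left(211,-162 \right)} + N = \left(-2 + 211\right) - \left(3 - \sqrt{7102}\right) = 209 - \left(3 - \sqrt{7102}\right) = 206 + \sqrt{7102}$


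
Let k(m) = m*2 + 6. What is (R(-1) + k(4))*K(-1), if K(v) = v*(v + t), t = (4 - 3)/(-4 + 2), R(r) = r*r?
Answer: 45/2 ≈ 22.500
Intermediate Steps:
R(r) = r²
t = -½ (t = 1/(-2) = 1*(-½) = -½ ≈ -0.50000)
k(m) = 6 + 2*m (k(m) = 2*m + 6 = 6 + 2*m)
K(v) = v*(-½ + v) (K(v) = v*(v - ½) = v*(-½ + v))
(R(-1) + k(4))*K(-1) = ((-1)² + (6 + 2*4))*(-(-½ - 1)) = (1 + (6 + 8))*(-1*(-3/2)) = (1 + 14)*(3/2) = 15*(3/2) = 45/2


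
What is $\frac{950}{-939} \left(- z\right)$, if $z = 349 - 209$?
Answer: $\frac{133000}{939} \approx 141.64$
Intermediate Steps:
$z = 140$
$\frac{950}{-939} \left(- z\right) = \frac{950}{-939} \left(\left(-1\right) 140\right) = 950 \left(- \frac{1}{939}\right) \left(-140\right) = \left(- \frac{950}{939}\right) \left(-140\right) = \frac{133000}{939}$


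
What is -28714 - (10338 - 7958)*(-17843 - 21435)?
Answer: 93452926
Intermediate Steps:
-28714 - (10338 - 7958)*(-17843 - 21435) = -28714 - 2380*(-39278) = -28714 - 1*(-93481640) = -28714 + 93481640 = 93452926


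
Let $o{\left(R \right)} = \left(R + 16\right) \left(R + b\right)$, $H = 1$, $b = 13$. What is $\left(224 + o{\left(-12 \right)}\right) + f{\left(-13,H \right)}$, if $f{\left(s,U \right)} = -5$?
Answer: $223$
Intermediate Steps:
$o{\left(R \right)} = \left(13 + R\right) \left(16 + R\right)$ ($o{\left(R \right)} = \left(R + 16\right) \left(R + 13\right) = \left(16 + R\right) \left(13 + R\right) = \left(13 + R\right) \left(16 + R\right)$)
$\left(224 + o{\left(-12 \right)}\right) + f{\left(-13,H \right)} = \left(224 + \left(208 + \left(-12\right)^{2} + 29 \left(-12\right)\right)\right) - 5 = \left(224 + \left(208 + 144 - 348\right)\right) - 5 = \left(224 + 4\right) - 5 = 228 - 5 = 223$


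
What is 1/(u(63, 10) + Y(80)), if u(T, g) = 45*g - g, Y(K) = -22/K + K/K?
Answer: 40/17629 ≈ 0.0022690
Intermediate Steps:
Y(K) = 1 - 22/K (Y(K) = -22/K + 1 = 1 - 22/K)
u(T, g) = 44*g
1/(u(63, 10) + Y(80)) = 1/(44*10 + (-22 + 80)/80) = 1/(440 + (1/80)*58) = 1/(440 + 29/40) = 1/(17629/40) = 40/17629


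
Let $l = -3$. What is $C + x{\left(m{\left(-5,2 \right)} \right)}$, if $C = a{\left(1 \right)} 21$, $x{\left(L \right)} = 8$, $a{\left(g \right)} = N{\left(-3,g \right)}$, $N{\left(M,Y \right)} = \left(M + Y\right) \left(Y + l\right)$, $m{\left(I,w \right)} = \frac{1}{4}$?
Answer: $92$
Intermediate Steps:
$m{\left(I,w \right)} = \frac{1}{4}$
$N{\left(M,Y \right)} = \left(-3 + Y\right) \left(M + Y\right)$ ($N{\left(M,Y \right)} = \left(M + Y\right) \left(Y - 3\right) = \left(M + Y\right) \left(-3 + Y\right) = \left(-3 + Y\right) \left(M + Y\right)$)
$a{\left(g \right)} = 9 + g^{2} - 6 g$ ($a{\left(g \right)} = g^{2} - -9 - 3 g - 3 g = g^{2} + 9 - 3 g - 3 g = 9 + g^{2} - 6 g$)
$C = 84$ ($C = \left(9 + 1^{2} - 6\right) 21 = \left(9 + 1 - 6\right) 21 = 4 \cdot 21 = 84$)
$C + x{\left(m{\left(-5,2 \right)} \right)} = 84 + 8 = 92$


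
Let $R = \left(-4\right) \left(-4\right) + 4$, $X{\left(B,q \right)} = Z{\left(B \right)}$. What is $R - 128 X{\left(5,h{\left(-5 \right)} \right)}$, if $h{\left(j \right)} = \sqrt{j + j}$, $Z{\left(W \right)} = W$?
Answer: $-620$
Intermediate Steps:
$h{\left(j \right)} = \sqrt{2} \sqrt{j}$ ($h{\left(j \right)} = \sqrt{2 j} = \sqrt{2} \sqrt{j}$)
$X{\left(B,q \right)} = B$
$R = 20$ ($R = 16 + 4 = 20$)
$R - 128 X{\left(5,h{\left(-5 \right)} \right)} = 20 - 640 = -620$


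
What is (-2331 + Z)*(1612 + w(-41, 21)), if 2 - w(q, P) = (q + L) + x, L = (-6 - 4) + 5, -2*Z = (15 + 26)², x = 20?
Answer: -5201260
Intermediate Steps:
Z = -1681/2 (Z = -(15 + 26)²/2 = -½*41² = -½*1681 = -1681/2 ≈ -840.50)
L = -5 (L = -10 + 5 = -5)
w(q, P) = -13 - q (w(q, P) = 2 - ((q - 5) + 20) = 2 - ((-5 + q) + 20) = 2 - (15 + q) = 2 + (-15 - q) = -13 - q)
(-2331 + Z)*(1612 + w(-41, 21)) = (-2331 - 1681/2)*(1612 + (-13 - 1*(-41))) = -6343*(1612 + (-13 + 41))/2 = -6343*(1612 + 28)/2 = -6343/2*1640 = -5201260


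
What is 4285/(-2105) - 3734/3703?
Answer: -4745485/1558963 ≈ -3.0440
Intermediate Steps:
4285/(-2105) - 3734/3703 = 4285*(-1/2105) - 3734*1/3703 = -857/421 - 3734/3703 = -4745485/1558963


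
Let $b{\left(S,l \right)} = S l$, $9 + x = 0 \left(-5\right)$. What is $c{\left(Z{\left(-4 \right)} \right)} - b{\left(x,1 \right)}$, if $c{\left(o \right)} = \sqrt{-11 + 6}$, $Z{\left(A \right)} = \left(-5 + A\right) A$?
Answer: $9 + i \sqrt{5} \approx 9.0 + 2.2361 i$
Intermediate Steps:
$Z{\left(A \right)} = A \left(-5 + A\right)$
$x = -9$ ($x = -9 + 0 \left(-5\right) = -9 + 0 = -9$)
$c{\left(o \right)} = i \sqrt{5}$ ($c{\left(o \right)} = \sqrt{-5} = i \sqrt{5}$)
$c{\left(Z{\left(-4 \right)} \right)} - b{\left(x,1 \right)} = i \sqrt{5} - \left(-9\right) 1 = i \sqrt{5} - -9 = i \sqrt{5} + 9 = 9 + i \sqrt{5}$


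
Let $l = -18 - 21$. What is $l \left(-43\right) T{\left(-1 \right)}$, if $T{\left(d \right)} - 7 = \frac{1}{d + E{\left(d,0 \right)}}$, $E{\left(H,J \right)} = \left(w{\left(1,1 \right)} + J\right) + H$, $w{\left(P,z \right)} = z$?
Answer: $10062$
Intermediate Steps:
$l = -39$
$E{\left(H,J \right)} = 1 + H + J$ ($E{\left(H,J \right)} = \left(1 + J\right) + H = 1 + H + J$)
$T{\left(d \right)} = 7 + \frac{1}{1 + 2 d}$ ($T{\left(d \right)} = 7 + \frac{1}{d + \left(1 + d + 0\right)} = 7 + \frac{1}{d + \left(1 + d\right)} = 7 + \frac{1}{1 + 2 d}$)
$l \left(-43\right) T{\left(-1 \right)} = \left(-39\right) \left(-43\right) \frac{2 \left(4 + 7 \left(-1\right)\right)}{1 + 2 \left(-1\right)} = 1677 \frac{2 \left(4 - 7\right)}{1 - 2} = 1677 \cdot 2 \frac{1}{-1} \left(-3\right) = 1677 \cdot 2 \left(-1\right) \left(-3\right) = 1677 \cdot 6 = 10062$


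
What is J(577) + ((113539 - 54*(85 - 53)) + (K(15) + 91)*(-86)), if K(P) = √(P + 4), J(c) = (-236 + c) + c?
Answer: 104903 - 86*√19 ≈ 1.0453e+5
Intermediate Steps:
J(c) = -236 + 2*c
K(P) = √(4 + P)
J(577) + ((113539 - 54*(85 - 53)) + (K(15) + 91)*(-86)) = (-236 + 2*577) + ((113539 - 54*(85 - 53)) + (√(4 + 15) + 91)*(-86)) = (-236 + 1154) + ((113539 - 54*32) + (√19 + 91)*(-86)) = 918 + ((113539 - 1728) + (91 + √19)*(-86)) = 918 + (111811 + (-7826 - 86*√19)) = 918 + (103985 - 86*√19) = 104903 - 86*√19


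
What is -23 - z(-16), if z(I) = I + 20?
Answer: -27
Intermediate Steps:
z(I) = 20 + I
-23 - z(-16) = -23 - (20 - 16) = -23 - 1*4 = -23 - 4 = -27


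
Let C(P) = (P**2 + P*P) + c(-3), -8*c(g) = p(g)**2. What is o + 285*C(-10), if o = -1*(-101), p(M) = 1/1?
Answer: 456523/8 ≈ 57065.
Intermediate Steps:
p(M) = 1
o = 101
c(g) = -1/8 (c(g) = -1/8*1**2 = -1/8*1 = -1/8)
C(P) = -1/8 + 2*P**2 (C(P) = (P**2 + P*P) - 1/8 = (P**2 + P**2) - 1/8 = 2*P**2 - 1/8 = -1/8 + 2*P**2)
o + 285*C(-10) = 101 + 285*(-1/8 + 2*(-10)**2) = 101 + 285*(-1/8 + 2*100) = 101 + 285*(-1/8 + 200) = 101 + 285*(1599/8) = 101 + 455715/8 = 456523/8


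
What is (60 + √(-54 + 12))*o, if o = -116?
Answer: -6960 - 116*I*√42 ≈ -6960.0 - 751.77*I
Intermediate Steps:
(60 + √(-54 + 12))*o = (60 + √(-54 + 12))*(-116) = (60 + √(-42))*(-116) = (60 + I*√42)*(-116) = -6960 - 116*I*√42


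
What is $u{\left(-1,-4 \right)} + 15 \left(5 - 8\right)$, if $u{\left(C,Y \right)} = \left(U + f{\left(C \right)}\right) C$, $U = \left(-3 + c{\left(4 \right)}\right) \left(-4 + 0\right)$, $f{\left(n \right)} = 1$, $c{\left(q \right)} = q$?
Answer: $-42$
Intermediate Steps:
$U = -4$ ($U = \left(-3 + 4\right) \left(-4 + 0\right) = 1 \left(-4\right) = -4$)
$u{\left(C,Y \right)} = - 3 C$ ($u{\left(C,Y \right)} = \left(-4 + 1\right) C = - 3 C$)
$u{\left(-1,-4 \right)} + 15 \left(5 - 8\right) = \left(-3\right) \left(-1\right) + 15 \left(5 - 8\right) = 3 + 15 \left(5 - 8\right) = 3 + 15 \left(-3\right) = 3 - 45 = -42$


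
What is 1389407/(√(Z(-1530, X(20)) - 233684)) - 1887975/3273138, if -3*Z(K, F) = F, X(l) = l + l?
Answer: -209775/363682 - 1389407*I*√219/7154 ≈ -0.57681 - 2874.1*I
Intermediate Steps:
X(l) = 2*l
Z(K, F) = -F/3
1389407/(√(Z(-1530, X(20)) - 233684)) - 1887975/3273138 = 1389407/(√(-2*20/3 - 233684)) - 1887975/3273138 = 1389407/(√(-⅓*40 - 233684)) - 1887975*1/3273138 = 1389407/(√(-40/3 - 233684)) - 209775/363682 = 1389407/(√(-701092/3)) - 209775/363682 = 1389407/((98*I*√219/3)) - 209775/363682 = 1389407*(-I*√219/7154) - 209775/363682 = -1389407*I*√219/7154 - 209775/363682 = -209775/363682 - 1389407*I*√219/7154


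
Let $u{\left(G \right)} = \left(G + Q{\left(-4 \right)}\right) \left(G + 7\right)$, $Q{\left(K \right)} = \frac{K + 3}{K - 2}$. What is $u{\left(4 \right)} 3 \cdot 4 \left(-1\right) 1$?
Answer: $-550$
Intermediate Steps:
$Q{\left(K \right)} = \frac{3 + K}{-2 + K}$
$u{\left(G \right)} = \left(7 + G\right) \left(\frac{1}{6} + G\right)$ ($u{\left(G \right)} = \left(G + \frac{3 - 4}{-2 - 4}\right) \left(G + 7\right) = \left(G + \frac{1}{-6} \left(-1\right)\right) \left(7 + G\right) = \left(G - - \frac{1}{6}\right) \left(7 + G\right) = \left(G + \frac{1}{6}\right) \left(7 + G\right) = \left(\frac{1}{6} + G\right) \left(7 + G\right) = \left(7 + G\right) \left(\frac{1}{6} + G\right)$)
$u{\left(4 \right)} 3 \cdot 4 \left(-1\right) 1 = \left(\frac{7}{6} + 4^{2} + \frac{43}{6} \cdot 4\right) 3 \cdot 4 \left(-1\right) 1 = \left(\frac{7}{6} + 16 + \frac{86}{3}\right) 3 \left(\left(-4\right) 1\right) = \frac{275}{6} \cdot 3 \left(-4\right) = \frac{275}{2} \left(-4\right) = -550$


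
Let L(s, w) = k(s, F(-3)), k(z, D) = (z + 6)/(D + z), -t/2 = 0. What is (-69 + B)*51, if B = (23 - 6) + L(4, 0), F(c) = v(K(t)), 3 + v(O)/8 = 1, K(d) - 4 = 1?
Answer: -5389/2 ≈ -2694.5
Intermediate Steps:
t = 0 (t = -2*0 = 0)
K(d) = 5 (K(d) = 4 + 1 = 5)
v(O) = -16 (v(O) = -24 + 8*1 = -24 + 8 = -16)
F(c) = -16
k(z, D) = (6 + z)/(D + z)
L(s, w) = (6 + s)/(-16 + s)
B = 97/6 (B = (23 - 6) + (6 + 4)/(-16 + 4) = 17 + 10/(-12) = 17 - 1/12*10 = 17 - ⅚ = 97/6 ≈ 16.167)
(-69 + B)*51 = (-69 + 97/6)*51 = -317/6*51 = -5389/2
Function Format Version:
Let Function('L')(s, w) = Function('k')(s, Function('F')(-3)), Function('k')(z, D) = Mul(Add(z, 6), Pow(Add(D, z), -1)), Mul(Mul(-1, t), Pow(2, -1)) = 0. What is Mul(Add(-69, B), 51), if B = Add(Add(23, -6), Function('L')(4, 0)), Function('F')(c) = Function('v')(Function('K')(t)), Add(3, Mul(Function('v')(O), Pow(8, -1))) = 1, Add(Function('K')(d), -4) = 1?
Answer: Rational(-5389, 2) ≈ -2694.5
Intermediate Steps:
t = 0 (t = Mul(-2, 0) = 0)
Function('K')(d) = 5 (Function('K')(d) = Add(4, 1) = 5)
Function('v')(O) = -16 (Function('v')(O) = Add(-24, Mul(8, 1)) = Add(-24, 8) = -16)
Function('F')(c) = -16
Function('k')(z, D) = Mul(Pow(Add(D, z), -1), Add(6, z)) (Function('k')(z, D) = Mul(Add(6, z), Pow(Add(D, z), -1)) = Mul(Pow(Add(D, z), -1), Add(6, z)))
Function('L')(s, w) = Mul(Pow(Add(-16, s), -1), Add(6, s))
B = Rational(97, 6) (B = Add(Add(23, -6), Mul(Pow(Add(-16, 4), -1), Add(6, 4))) = Add(17, Mul(Pow(-12, -1), 10)) = Add(17, Mul(Rational(-1, 12), 10)) = Add(17, Rational(-5, 6)) = Rational(97, 6) ≈ 16.167)
Mul(Add(-69, B), 51) = Mul(Add(-69, Rational(97, 6)), 51) = Mul(Rational(-317, 6), 51) = Rational(-5389, 2)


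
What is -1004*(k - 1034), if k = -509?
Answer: 1549172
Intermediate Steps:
-1004*(k - 1034) = -1004*(-509 - 1034) = -1004*(-1543) = 1549172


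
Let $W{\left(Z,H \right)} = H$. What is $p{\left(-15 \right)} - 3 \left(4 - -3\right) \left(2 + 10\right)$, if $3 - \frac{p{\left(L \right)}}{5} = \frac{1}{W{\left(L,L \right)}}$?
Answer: $- \frac{710}{3} \approx -236.67$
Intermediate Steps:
$p{\left(L \right)} = 15 - \frac{5}{L}$
$p{\left(-15 \right)} - 3 \left(4 - -3\right) \left(2 + 10\right) = \left(15 - \frac{5}{-15}\right) - 3 \left(4 - -3\right) \left(2 + 10\right) = \left(15 - - \frac{1}{3}\right) - 3 \left(4 + 3\right) 12 = \left(15 + \frac{1}{3}\right) - 3 \cdot 7 \cdot 12 = \frac{46}{3} - 21 \cdot 12 = \frac{46}{3} - 252 = - \frac{710}{3}$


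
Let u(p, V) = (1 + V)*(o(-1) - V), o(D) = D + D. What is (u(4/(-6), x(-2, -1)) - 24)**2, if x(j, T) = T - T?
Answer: 676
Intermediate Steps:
o(D) = 2*D
x(j, T) = 0
u(p, V) = (1 + V)*(-2 - V) (u(p, V) = (1 + V)*(2*(-1) - V) = (1 + V)*(-2 - V))
(u(4/(-6), x(-2, -1)) - 24)**2 = ((-2 - 1*0**2 - 3*0) - 24)**2 = ((-2 - 1*0 + 0) - 24)**2 = ((-2 + 0 + 0) - 24)**2 = (-2 - 24)**2 = (-26)**2 = 676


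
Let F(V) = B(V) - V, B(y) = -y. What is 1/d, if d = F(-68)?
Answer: 1/136 ≈ 0.0073529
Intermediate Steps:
F(V) = -2*V (F(V) = -V - V = -2*V)
d = 136 (d = -2*(-68) = 136)
1/d = 1/136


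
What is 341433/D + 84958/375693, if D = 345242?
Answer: 157605057905/129705002706 ≈ 1.2151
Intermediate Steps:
341433/D + 84958/375693 = 341433/345242 + 84958/375693 = 157605057905/129705002706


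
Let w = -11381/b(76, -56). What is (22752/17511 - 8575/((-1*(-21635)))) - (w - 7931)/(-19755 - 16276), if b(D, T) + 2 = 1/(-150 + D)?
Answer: 113858829668572/135593594128681 ≈ 0.83971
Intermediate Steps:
b(D, T) = -2 + 1/(-150 + D)
w = 842194/149 (w = -11381*(-150 + 76)/(301 - 2*76) = -11381*(-74/(301 - 152)) = -11381/((-1/74*149)) = -11381/(-149/74) = -11381*(-74/149) = 842194/149 ≈ 5652.3)
(22752/17511 - 8575/((-1*(-21635)))) - (w - 7931)/(-19755 - 16276) = (22752/17511 - 8575/((-1*(-21635)))) - (842194/149 - 7931)/(-19755 - 16276) = (22752*(1/17511) - 8575/21635) - (-339525)/(149*(-36031)) = (7584/5837 - 8575*1/21635) - (-339525)*(-1)/(149*36031) = (7584/5837 - 1715/4327) - 1*339525/5368619 = 22805513/25256699 - 339525/5368619 = 113858829668572/135593594128681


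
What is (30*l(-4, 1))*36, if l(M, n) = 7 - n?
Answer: 6480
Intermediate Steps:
(30*l(-4, 1))*36 = (30*(7 - 1*1))*36 = (30*(7 - 1))*36 = (30*6)*36 = 180*36 = 6480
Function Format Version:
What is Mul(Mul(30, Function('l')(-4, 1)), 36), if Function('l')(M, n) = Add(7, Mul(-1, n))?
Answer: 6480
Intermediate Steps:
Mul(Mul(30, Function('l')(-4, 1)), 36) = Mul(Mul(30, Add(7, Mul(-1, 1))), 36) = Mul(Mul(30, Add(7, -1)), 36) = Mul(Mul(30, 6), 36) = Mul(180, 36) = 6480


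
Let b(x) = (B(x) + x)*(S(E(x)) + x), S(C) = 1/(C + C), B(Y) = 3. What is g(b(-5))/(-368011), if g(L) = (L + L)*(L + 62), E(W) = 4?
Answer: -1599/420584 ≈ -0.0038019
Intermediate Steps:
S(C) = 1/(2*C)
b(x) = (3 + x)*(1/8 + x) (b(x) = (3 + x)*((1/2)/4 + x) = (3 + x)*((1/2)*(1/4) + x) = (3 + x)*(1/8 + x))
g(L) = 2*L*(62 + L) (g(L) = (2*L)*(62 + L) = 2*L*(62 + L))
g(b(-5))/(-368011) = (2*(3/8 + (-5)**2 + (25/8)*(-5))*(62 + (3/8 + (-5)**2 + (25/8)*(-5))))/(-368011) = (2*(3/8 + 25 - 125/8)*(62 + (3/8 + 25 - 125/8)))*(-1/368011) = (2*(39/4)*(62 + 39/4))*(-1/368011) = (2*(39/4)*(287/4))*(-1/368011) = (11193/8)*(-1/368011) = -1599/420584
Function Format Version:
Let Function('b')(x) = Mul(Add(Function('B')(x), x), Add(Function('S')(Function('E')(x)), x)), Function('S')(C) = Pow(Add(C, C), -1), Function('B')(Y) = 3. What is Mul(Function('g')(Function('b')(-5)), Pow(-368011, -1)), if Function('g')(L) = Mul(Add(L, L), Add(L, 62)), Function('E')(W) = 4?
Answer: Rational(-1599, 420584) ≈ -0.0038019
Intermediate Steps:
Function('S')(C) = Mul(Rational(1, 2), Pow(C, -1)) (Function('S')(C) = Pow(Mul(2, C), -1) = Mul(Rational(1, 2), Pow(C, -1)))
Function('b')(x) = Mul(Add(3, x), Add(Rational(1, 8), x)) (Function('b')(x) = Mul(Add(3, x), Add(Mul(Rational(1, 2), Pow(4, -1)), x)) = Mul(Add(3, x), Add(Mul(Rational(1, 2), Rational(1, 4)), x)) = Mul(Add(3, x), Add(Rational(1, 8), x)))
Function('g')(L) = Mul(2, L, Add(62, L)) (Function('g')(L) = Mul(Mul(2, L), Add(62, L)) = Mul(2, L, Add(62, L)))
Mul(Function('g')(Function('b')(-5)), Pow(-368011, -1)) = Mul(Mul(2, Add(Rational(3, 8), Pow(-5, 2), Mul(Rational(25, 8), -5)), Add(62, Add(Rational(3, 8), Pow(-5, 2), Mul(Rational(25, 8), -5)))), Pow(-368011, -1)) = Mul(Mul(2, Add(Rational(3, 8), 25, Rational(-125, 8)), Add(62, Add(Rational(3, 8), 25, Rational(-125, 8)))), Rational(-1, 368011)) = Mul(Mul(2, Rational(39, 4), Add(62, Rational(39, 4))), Rational(-1, 368011)) = Mul(Mul(2, Rational(39, 4), Rational(287, 4)), Rational(-1, 368011)) = Mul(Rational(11193, 8), Rational(-1, 368011)) = Rational(-1599, 420584)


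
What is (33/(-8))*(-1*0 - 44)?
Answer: 363/2 ≈ 181.50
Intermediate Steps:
(33/(-8))*(-1*0 - 44) = (33*(-1/8))*(0 - 44) = -33/8*(-44) = 363/2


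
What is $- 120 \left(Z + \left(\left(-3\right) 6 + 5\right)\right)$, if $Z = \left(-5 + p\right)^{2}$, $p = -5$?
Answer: $-10440$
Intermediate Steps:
$Z = 100$ ($Z = \left(-5 - 5\right)^{2} = \left(-10\right)^{2} = 100$)
$- 120 \left(Z + \left(\left(-3\right) 6 + 5\right)\right) = - 120 \left(100 + \left(\left(-3\right) 6 + 5\right)\right) = - 120 \left(100 + \left(-18 + 5\right)\right) = - 120 \left(100 - 13\right) = \left(-120\right) 87 = -10440$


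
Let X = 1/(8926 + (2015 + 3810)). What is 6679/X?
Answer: 98521929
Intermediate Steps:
X = 1/14751 (X = 1/(8926 + 5825) = 1/14751 ≈ 6.7792e-5)
6679/X = 6679/(1/14751) = 6679*14751 = 98521929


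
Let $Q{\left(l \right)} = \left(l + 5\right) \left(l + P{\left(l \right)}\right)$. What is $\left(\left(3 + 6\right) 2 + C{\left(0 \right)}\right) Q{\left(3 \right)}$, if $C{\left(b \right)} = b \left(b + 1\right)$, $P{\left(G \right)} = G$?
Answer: $864$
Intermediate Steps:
$C{\left(b \right)} = b \left(1 + b\right)$
$Q{\left(l \right)} = 2 l \left(5 + l\right)$ ($Q{\left(l \right)} = \left(l + 5\right) \left(l + l\right) = \left(5 + l\right) 2 l = 2 l \left(5 + l\right)$)
$\left(\left(3 + 6\right) 2 + C{\left(0 \right)}\right) Q{\left(3 \right)} = \left(\left(3 + 6\right) 2 + 0 \left(1 + 0\right)\right) 2 \cdot 3 \left(5 + 3\right) = \left(9 \cdot 2 + 0 \cdot 1\right) 2 \cdot 3 \cdot 8 = \left(18 + 0\right) 48 = 18 \cdot 48 = 864$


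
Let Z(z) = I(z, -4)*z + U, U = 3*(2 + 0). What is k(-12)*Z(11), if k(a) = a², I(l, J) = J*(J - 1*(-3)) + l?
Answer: 24624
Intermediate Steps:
I(l, J) = l + J*(3 + J) (I(l, J) = J*(J + 3) + l = J*(3 + J) + l = l + J*(3 + J))
U = 6 (U = 3*2 = 6)
Z(z) = 6 + z*(4 + z) (Z(z) = (z + (-4)² + 3*(-4))*z + 6 = (z + 16 - 12)*z + 6 = (4 + z)*z + 6 = z*(4 + z) + 6 = 6 + z*(4 + z))
k(-12)*Z(11) = (-12)²*(6 + 11*(4 + 11)) = 144*(6 + 11*15) = 144*(6 + 165) = 144*171 = 24624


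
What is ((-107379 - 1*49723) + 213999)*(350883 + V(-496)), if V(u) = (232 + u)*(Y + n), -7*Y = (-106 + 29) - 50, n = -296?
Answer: 168964801917/7 ≈ 2.4138e+10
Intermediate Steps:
Y = 127/7 (Y = -((-106 + 29) - 50)/7 = -(-77 - 50)/7 = -⅐*(-127) = 127/7 ≈ 18.143)
V(u) = -451240/7 - 1945*u/7 (V(u) = (232 + u)*(127/7 - 296) = (232 + u)*(-1945/7) = -451240/7 - 1945*u/7)
((-107379 - 1*49723) + 213999)*(350883 + V(-496)) = ((-107379 - 1*49723) + 213999)*(350883 + (-451240/7 - 1945/7*(-496))) = ((-107379 - 49723) + 213999)*(350883 + (-451240/7 + 964720/7)) = (-157102 + 213999)*(350883 + 513480/7) = 56897*(2969661/7) = 168964801917/7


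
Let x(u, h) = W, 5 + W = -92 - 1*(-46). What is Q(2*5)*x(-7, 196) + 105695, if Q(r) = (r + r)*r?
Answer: 95495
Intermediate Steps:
Q(r) = 2*r**2 (Q(r) = (2*r)*r = 2*r**2)
W = -51 (W = -5 + (-92 - 1*(-46)) = -5 + (-92 + 46) = -5 - 46 = -51)
x(u, h) = -51
Q(2*5)*x(-7, 196) + 105695 = (2*(2*5)**2)*(-51) + 105695 = (2*10**2)*(-51) + 105695 = (2*100)*(-51) + 105695 = 200*(-51) + 105695 = -10200 + 105695 = 95495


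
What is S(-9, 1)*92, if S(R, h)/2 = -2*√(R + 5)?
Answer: -736*I ≈ -736.0*I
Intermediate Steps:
S(R, h) = -4*√(5 + R) (S(R, h) = 2*(-2*√(R + 5)) = 2*(-2*√(5 + R)) = -4*√(5 + R))
S(-9, 1)*92 = -4*√(5 - 9)*92 = -8*I*92 = -736*I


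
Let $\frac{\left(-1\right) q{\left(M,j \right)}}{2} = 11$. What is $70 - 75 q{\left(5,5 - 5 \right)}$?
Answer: $1720$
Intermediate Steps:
$q{\left(M,j \right)} = -22$ ($q{\left(M,j \right)} = \left(-2\right) 11 = -22$)
$70 - 75 q{\left(5,5 - 5 \right)} = 70 - -1650 = 70 + 1650 = 1720$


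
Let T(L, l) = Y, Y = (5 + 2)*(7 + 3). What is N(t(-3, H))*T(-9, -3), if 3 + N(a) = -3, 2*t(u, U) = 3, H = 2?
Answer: -420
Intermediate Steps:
t(u, U) = 3/2 (t(u, U) = (½)*3 = 3/2)
Y = 70 (Y = 7*10 = 70)
T(L, l) = 70
N(a) = -6 (N(a) = -3 - 3 = -6)
N(t(-3, H))*T(-9, -3) = -6*70 = -420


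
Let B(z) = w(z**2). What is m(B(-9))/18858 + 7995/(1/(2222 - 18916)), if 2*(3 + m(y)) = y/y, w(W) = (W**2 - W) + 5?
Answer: -5033899077485/37716 ≈ -1.3347e+8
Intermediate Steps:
w(W) = 5 + W**2 - W
B(z) = 5 + z**4 - z**2 (B(z) = 5 + (z**2)**2 - z**2 = 5 + z**4 - z**2)
m(y) = -5/2 (m(y) = -3 + (y/y)/2 = -3 + (1/2)*1 = -3 + 1/2 = -5/2)
m(B(-9))/18858 + 7995/(1/(2222 - 18916)) = -5/2/18858 + 7995/(1/(2222 - 18916)) = -5/2*1/18858 + 7995/(1/(-16694)) = -5/37716 + 7995/(-1/16694) = -5/37716 + 7995*(-16694) = -5/37716 - 133468530 = -5033899077485/37716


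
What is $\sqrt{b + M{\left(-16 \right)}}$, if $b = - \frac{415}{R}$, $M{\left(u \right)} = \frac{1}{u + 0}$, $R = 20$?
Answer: $\frac{3 i \sqrt{37}}{4} \approx 4.5621 i$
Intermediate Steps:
$M{\left(u \right)} = \frac{1}{u}$
$b = - \frac{83}{4}$ ($b = - \frac{415}{20} = \left(-415\right) \frac{1}{20} = - \frac{83}{4} \approx -20.75$)
$\sqrt{b + M{\left(-16 \right)}} = \sqrt{- \frac{83}{4} + \frac{1}{-16}} = \sqrt{- \frac{83}{4} - \frac{1}{16}} = \sqrt{- \frac{333}{16}} = \frac{3 i \sqrt{37}}{4}$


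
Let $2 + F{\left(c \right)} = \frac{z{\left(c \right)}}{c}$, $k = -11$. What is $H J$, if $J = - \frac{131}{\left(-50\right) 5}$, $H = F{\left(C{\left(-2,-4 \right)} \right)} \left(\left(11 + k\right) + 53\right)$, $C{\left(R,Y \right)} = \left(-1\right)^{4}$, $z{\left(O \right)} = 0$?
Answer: $- \frac{6943}{125} \approx -55.544$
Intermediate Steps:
$C{\left(R,Y \right)} = 1$
$F{\left(c \right)} = -2$ ($F{\left(c \right)} = -2 + \frac{0}{c} = -2 + 0 = -2$)
$H = -106$ ($H = - 2 \left(\left(11 - 11\right) + 53\right) = - 2 \left(0 + 53\right) = \left(-2\right) 53 = -106$)
$J = \frac{131}{250}$ ($J = - \frac{131}{-250} = \left(-131\right) \left(- \frac{1}{250}\right) = \frac{131}{250} \approx 0.524$)
$H J = \left(-106\right) \frac{131}{250} = - \frac{6943}{125}$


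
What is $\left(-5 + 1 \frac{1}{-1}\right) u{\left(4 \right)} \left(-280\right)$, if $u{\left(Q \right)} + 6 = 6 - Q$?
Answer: $-6720$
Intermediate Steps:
$u{\left(Q \right)} = - Q$ ($u{\left(Q \right)} = -6 - \left(-6 + Q\right) = - Q$)
$\left(-5 + 1 \frac{1}{-1}\right) u{\left(4 \right)} \left(-280\right) = \left(-5 + 1 \frac{1}{-1}\right) \left(\left(-1\right) 4\right) \left(-280\right) = \left(-5 + 1 \left(-1\right)\right) \left(-4\right) \left(-280\right) = \left(-5 - 1\right) \left(-4\right) \left(-280\right) = \left(-6\right) \left(-4\right) \left(-280\right) = 24 \left(-280\right) = -6720$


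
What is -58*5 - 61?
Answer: -351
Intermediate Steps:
-58*5 - 61 = -290 - 61 = -351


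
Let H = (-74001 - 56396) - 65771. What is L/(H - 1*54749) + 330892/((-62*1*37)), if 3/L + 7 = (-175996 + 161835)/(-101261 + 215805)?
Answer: -11291165101844218/78279115376077 ≈ -144.24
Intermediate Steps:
H = -196168 (H = -130397 - 65771 = -196168)
L = -343632/815969 (L = 3/(-7 + (-175996 + 161835)/(-101261 + 215805)) = 3/(-7 - 14161/114544) = 3/(-815969/114544) = 3*(-114544/815969) = -343632/815969 ≈ -0.42113)
L/(H - 1*54749) + 330892/((-62*1*37)) = -343632/(815969*(-196168 - 1*54749)) + 330892/((-62*1*37)) = -343632/(815969*(-196168 - 54749)) + 330892/((-62*37)) = -343632/815969/(-250917) + 330892/(-2294) = -343632/815969*(-1/250917) + 330892*(-1/2294) = 114544/68246831191 - 165446/1147 = -11291165101844218/78279115376077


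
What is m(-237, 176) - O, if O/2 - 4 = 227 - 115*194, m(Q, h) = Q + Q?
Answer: 43684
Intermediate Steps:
m(Q, h) = 2*Q
O = -44158 (O = 8 + 2*(227 - 115*194) = 8 + 2*(227 - 22310) = 8 + 2*(-22083) = 8 - 44166 = -44158)
m(-237, 176) - O = 2*(-237) - 1*(-44158) = -474 + 44158 = 43684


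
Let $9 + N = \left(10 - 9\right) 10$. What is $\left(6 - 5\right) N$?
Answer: $1$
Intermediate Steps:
$N = 1$ ($N = -9 + \left(10 - 9\right) 10 = -9 + 1 \cdot 10 = -9 + 10 = 1$)
$\left(6 - 5\right) N = \left(6 - 5\right) 1 = 1 \cdot 1 = 1$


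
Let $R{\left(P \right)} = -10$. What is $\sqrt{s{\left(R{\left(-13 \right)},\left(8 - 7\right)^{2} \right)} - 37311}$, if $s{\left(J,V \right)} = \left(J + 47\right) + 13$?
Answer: $i \sqrt{37261} \approx 193.03 i$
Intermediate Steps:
$s{\left(J,V \right)} = 60 + J$ ($s{\left(J,V \right)} = \left(47 + J\right) + 13 = 60 + J$)
$\sqrt{s{\left(R{\left(-13 \right)},\left(8 - 7\right)^{2} \right)} - 37311} = \sqrt{\left(60 - 10\right) - 37311} = \sqrt{50 - 37311} = \sqrt{-37261} = i \sqrt{37261}$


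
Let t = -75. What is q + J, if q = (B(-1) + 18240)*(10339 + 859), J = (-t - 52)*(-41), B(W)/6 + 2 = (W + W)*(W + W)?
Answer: 204384953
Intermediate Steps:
B(W) = -12 + 24*W**2 (B(W) = -12 + 6*((W + W)*(W + W)) = -12 + 6*((2*W)*(2*W)) = -12 + 6*(4*W**2) = -12 + 24*W**2)
J = -943 (J = (-1*(-75) - 52)*(-41) = (75 - 52)*(-41) = 23*(-41) = -943)
q = 204385896 (q = ((-12 + 24*(-1)**2) + 18240)*(10339 + 859) = ((-12 + 24*1) + 18240)*11198 = ((-12 + 24) + 18240)*11198 = (12 + 18240)*11198 = 18252*11198 = 204385896)
q + J = 204385896 - 943 = 204384953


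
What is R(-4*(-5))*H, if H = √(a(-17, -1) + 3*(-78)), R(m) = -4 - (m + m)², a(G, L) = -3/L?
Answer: -1604*I*√231 ≈ -24379.0*I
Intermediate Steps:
R(m) = -4 - 4*m² (R(m) = -4 - (2*m)² = -4 - 4*m²)
H = I*√231 (H = √(-3/(-1) + 3*(-78)) = √(-3*(-1) - 234) = √(3 - 234) = √(-231) = I*√231 ≈ 15.199*I)
R(-4*(-5))*H = (-4 - 4*(-4*(-5))²)*(I*√231) = (-4 - 4*20²)*(I*√231) = (-4 - 4*400)*(I*√231) = (-4 - 1600)*(I*√231) = -1604*I*√231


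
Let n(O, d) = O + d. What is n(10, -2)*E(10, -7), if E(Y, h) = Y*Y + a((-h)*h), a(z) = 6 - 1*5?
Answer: 808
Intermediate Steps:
a(z) = 1 (a(z) = 6 - 5 = 1)
E(Y, h) = 1 + Y² (E(Y, h) = Y*Y + 1 = Y² + 1 = 1 + Y²)
n(10, -2)*E(10, -7) = (10 - 2)*(1 + 10²) = 8*(1 + 100) = 8*101 = 808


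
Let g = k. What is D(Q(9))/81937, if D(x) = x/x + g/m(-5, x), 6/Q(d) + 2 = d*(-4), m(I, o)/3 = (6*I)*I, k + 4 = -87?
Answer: 359/36871650 ≈ 9.7365e-6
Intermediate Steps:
k = -91 (k = -4 - 87 = -91)
g = -91
m(I, o) = 18*I² (m(I, o) = 3*((6*I)*I) = 3*(6*I²) = 18*I²)
Q(d) = 6/(-2 - 4*d) (Q(d) = 6/(-2 + d*(-4)) = 6/(-2 - 4*d))
D(x) = 359/450 (D(x) = x/x - 91/(18*(-5)²) = 1 - 91/(18*25) = 1 - 91/450 = 359/450)
D(Q(9))/81937 = (359/450)/81937 = (359/450)*(1/81937) = 359/36871650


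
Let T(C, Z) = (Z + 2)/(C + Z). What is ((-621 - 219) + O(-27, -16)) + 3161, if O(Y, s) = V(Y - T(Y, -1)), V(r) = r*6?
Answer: 30229/14 ≈ 2159.2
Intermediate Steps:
T(C, Z) = (2 + Z)/(C + Z)
V(r) = 6*r
O(Y, s) = -6/(-1 + Y) + 6*Y (O(Y, s) = 6*(Y - (2 - 1)/(Y - 1)) = 6*(Y - 1/(-1 + Y)) = -6/(-1 + Y) + 6*Y)
((-621 - 219) + O(-27, -16)) + 3161 = ((-621 - 219) + 6*(-1 - 27*(-1 - 27))/(-1 - 27)) + 3161 = (-840 + 6*(-1 - 27*(-28))/(-28)) + 3161 = (-840 + 6*(-1/28)*(-1 + 756)) + 3161 = (-840 + 6*(-1/28)*755) + 3161 = (-840 - 2265/14) + 3161 = -14025/14 + 3161 = 30229/14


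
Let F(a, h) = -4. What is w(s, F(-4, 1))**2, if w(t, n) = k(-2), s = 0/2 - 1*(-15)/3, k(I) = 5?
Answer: 25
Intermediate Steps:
s = 5 (s = 0*(1/2) + 15*(1/3) = 0 + 5 = 5)
w(t, n) = 5
w(s, F(-4, 1))**2 = 5**2 = 25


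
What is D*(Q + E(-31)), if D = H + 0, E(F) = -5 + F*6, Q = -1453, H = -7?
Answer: 11508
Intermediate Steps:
E(F) = -5 + 6*F
D = -7 (D = -7 + 0 = -7)
D*(Q + E(-31)) = -7*(-1453 + (-5 + 6*(-31))) = -7*(-1453 + (-5 - 186)) = -7*(-1453 - 191) = -7*(-1644) = 11508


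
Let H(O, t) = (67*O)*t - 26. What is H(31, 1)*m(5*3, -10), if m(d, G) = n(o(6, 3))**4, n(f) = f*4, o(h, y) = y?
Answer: 42529536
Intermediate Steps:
n(f) = 4*f
m(d, G) = 20736 (m(d, G) = (4*3)**4 = 12**4 = 20736)
H(O, t) = -26 + 67*O*t (H(O, t) = 67*O*t - 26 = -26 + 67*O*t)
H(31, 1)*m(5*3, -10) = (-26 + 67*31*1)*20736 = (-26 + 2077)*20736 = 2051*20736 = 42529536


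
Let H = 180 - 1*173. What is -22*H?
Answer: -154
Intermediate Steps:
H = 7 (H = 180 - 173 = 7)
-22*H = -22*7 = -154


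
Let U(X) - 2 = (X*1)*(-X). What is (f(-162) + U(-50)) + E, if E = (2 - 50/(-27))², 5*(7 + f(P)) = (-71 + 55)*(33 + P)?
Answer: -7571989/3645 ≈ -2077.4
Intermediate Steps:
f(P) = -563/5 - 16*P/5 (f(P) = -7 + ((-71 + 55)*(33 + P))/5 = -7 + (-16*(33 + P))/5 = -7 + (-528 - 16*P)/5 = -7 + (-528/5 - 16*P/5) = -563/5 - 16*P/5)
U(X) = 2 - X² (U(X) = 2 + (X*1)*(-X) = 2 + X*(-X) = 2 - X²)
E = 10816/729 (E = (2 - 50*(-1/27))² = (2 + 50/27)² = (104/27)² = 10816/729 ≈ 14.837)
(f(-162) + U(-50)) + E = ((-563/5 - 16/5*(-162)) + (2 - 1*(-50)²)) + 10816/729 = ((-563/5 + 2592/5) + (2 - 1*2500)) + 10816/729 = (2029/5 + (2 - 2500)) + 10816/729 = (2029/5 - 2498) + 10816/729 = -10461/5 + 10816/729 = -7571989/3645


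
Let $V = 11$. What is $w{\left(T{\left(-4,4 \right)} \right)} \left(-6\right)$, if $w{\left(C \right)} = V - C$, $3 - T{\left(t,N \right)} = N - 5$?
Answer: $-42$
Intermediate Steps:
$T{\left(t,N \right)} = 8 - N$ ($T{\left(t,N \right)} = 3 - \left(N - 5\right) = 3 - \left(-5 + N\right) = 8 - N$)
$w{\left(C \right)} = 11 - C$
$w{\left(T{\left(-4,4 \right)} \right)} \left(-6\right) = \left(11 - \left(8 - 4\right)\right) \left(-6\right) = \left(11 - 4\right) \left(-6\right) = 7 \left(-6\right) = -42$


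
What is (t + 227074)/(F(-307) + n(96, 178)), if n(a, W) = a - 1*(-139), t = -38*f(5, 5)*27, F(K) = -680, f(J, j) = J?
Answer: -221944/445 ≈ -498.75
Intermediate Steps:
t = -5130 (t = -38*5*27 = -190*27 = -5130)
n(a, W) = 139 + a (n(a, W) = a + 139 = 139 + a)
(t + 227074)/(F(-307) + n(96, 178)) = (-5130 + 227074)/(-680 + (139 + 96)) = 221944/(-680 + 235) = 221944/(-445) = 221944*(-1/445) = -221944/445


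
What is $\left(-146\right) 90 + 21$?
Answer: $-13119$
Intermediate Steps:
$\left(-146\right) 90 + 21 = -13140 + 21 = -13119$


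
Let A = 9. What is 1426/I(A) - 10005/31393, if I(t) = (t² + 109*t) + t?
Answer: 34051063/33621903 ≈ 1.0128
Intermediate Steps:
I(t) = t² + 110*t
1426/I(A) - 10005/31393 = 1426/((9*(110 + 9))) - 10005/31393 = 1426/((9*119)) - 10005*1/31393 = 1426/1071 - 10005/31393 = 34051063/33621903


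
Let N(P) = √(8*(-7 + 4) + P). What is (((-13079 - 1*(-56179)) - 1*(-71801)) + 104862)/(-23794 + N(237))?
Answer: -5229040822/566154223 - 219763*√213/566154223 ≈ -9.2417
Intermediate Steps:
N(P) = √(-24 + P) (N(P) = √(8*(-3) + P) = √(-24 + P))
(((-13079 - 1*(-56179)) - 1*(-71801)) + 104862)/(-23794 + N(237)) = (((-13079 - 1*(-56179)) - 1*(-71801)) + 104862)/(-23794 + √(-24 + 237)) = (((-13079 + 56179) + 71801) + 104862)/(-23794 + √213) = ((43100 + 71801) + 104862)/(-23794 + √213) = (114901 + 104862)/(-23794 + √213) = 219763/(-23794 + √213)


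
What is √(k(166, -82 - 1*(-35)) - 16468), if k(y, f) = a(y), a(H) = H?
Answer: I*√16302 ≈ 127.68*I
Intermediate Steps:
k(y, f) = y
√(k(166, -82 - 1*(-35)) - 16468) = √(166 - 16468) = √(-16302) = I*√16302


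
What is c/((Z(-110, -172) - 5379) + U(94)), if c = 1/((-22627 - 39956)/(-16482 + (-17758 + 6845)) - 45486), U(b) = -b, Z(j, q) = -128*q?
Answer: -27395/20613014520141 ≈ -1.3290e-9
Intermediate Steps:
c = -27395/1246026387 (c = 1/(-62583/(-16482 - 10913) - 45486) = 1/(-62583/(-27395) - 45486) = 1/(-62583*(-1/27395) - 45486) = 1/(62583/27395 - 45486) = 1/(-1246026387/27395) = -27395/1246026387 ≈ -2.1986e-5)
c/((Z(-110, -172) - 5379) + U(94)) = -27395/(1246026387*((-128*(-172) - 5379) - 1*94)) = -27395/(1246026387*((22016 - 5379) - 94)) = -27395/(1246026387*(16637 - 94)) = -27395/1246026387/16543 = -27395/1246026387*1/16543 = -27395/20613014520141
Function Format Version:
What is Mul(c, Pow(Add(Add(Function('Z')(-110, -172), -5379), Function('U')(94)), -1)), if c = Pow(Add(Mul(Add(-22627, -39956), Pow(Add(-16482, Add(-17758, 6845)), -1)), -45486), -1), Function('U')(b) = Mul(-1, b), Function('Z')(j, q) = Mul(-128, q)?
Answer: Rational(-27395, 20613014520141) ≈ -1.3290e-9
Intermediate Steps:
c = Rational(-27395, 1246026387) (c = Pow(Add(Mul(-62583, Pow(Add(-16482, -10913), -1)), -45486), -1) = Pow(Add(Mul(-62583, Pow(-27395, -1)), -45486), -1) = Pow(Add(Mul(-62583, Rational(-1, 27395)), -45486), -1) = Pow(Add(Rational(62583, 27395), -45486), -1) = Pow(Rational(-1246026387, 27395), -1) = Rational(-27395, 1246026387) ≈ -2.1986e-5)
Mul(c, Pow(Add(Add(Function('Z')(-110, -172), -5379), Function('U')(94)), -1)) = Mul(Rational(-27395, 1246026387), Pow(Add(Add(Mul(-128, -172), -5379), Mul(-1, 94)), -1)) = Mul(Rational(-27395, 1246026387), Pow(Add(Add(22016, -5379), -94), -1)) = Mul(Rational(-27395, 1246026387), Pow(Add(16637, -94), -1)) = Mul(Rational(-27395, 1246026387), Pow(16543, -1)) = Mul(Rational(-27395, 1246026387), Rational(1, 16543)) = Rational(-27395, 20613014520141)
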